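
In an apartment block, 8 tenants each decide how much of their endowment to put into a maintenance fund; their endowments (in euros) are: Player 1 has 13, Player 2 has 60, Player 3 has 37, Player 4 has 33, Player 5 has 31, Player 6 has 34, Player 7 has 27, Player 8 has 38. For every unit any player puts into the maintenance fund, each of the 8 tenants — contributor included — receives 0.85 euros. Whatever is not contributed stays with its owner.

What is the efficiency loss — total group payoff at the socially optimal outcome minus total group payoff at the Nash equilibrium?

The private return per contributed unit is 0.85 < 1 for everyone, so the Nash equilibrium is zero contribution and the group total is Σ E_j = 13 + 60 + 37 + 33 + 31 + 34 + 27 + 38 = 273.
Each contributed unit returns 6.800 to the group, so the social optimum is full contribution by everyone: group total = 6.800 × 273 = 1856.40.
Efficiency loss = (6.800 − 1) × 273 = 1583.40.

1583.40 euros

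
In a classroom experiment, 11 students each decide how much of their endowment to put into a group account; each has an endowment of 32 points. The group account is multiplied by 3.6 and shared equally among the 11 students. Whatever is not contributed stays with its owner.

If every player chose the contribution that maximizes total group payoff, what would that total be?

1267.20 points

Each contributed unit returns 3.600 to the group as a whole (0.3273 to each of 11 players), which exceeds 1, so the social optimum is full contribution: group total = 3.600 × 352 = 1267.20.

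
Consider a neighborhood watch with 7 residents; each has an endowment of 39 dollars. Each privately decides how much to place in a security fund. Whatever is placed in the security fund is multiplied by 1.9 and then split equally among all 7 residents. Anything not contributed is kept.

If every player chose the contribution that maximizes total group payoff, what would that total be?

518.70 dollars

Each contributed unit returns 1.900 to the group as a whole (0.2714 to each of 7 players), which exceeds 1, so the social optimum is full contribution: group total = 1.900 × 273 = 518.70.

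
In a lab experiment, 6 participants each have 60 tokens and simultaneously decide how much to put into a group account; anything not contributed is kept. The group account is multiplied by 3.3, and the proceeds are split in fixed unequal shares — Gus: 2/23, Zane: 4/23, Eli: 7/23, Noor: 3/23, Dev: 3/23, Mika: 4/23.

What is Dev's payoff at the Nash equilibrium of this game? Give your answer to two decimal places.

85.83 tokens

Player j's private return per contributed unit is 3.3 × (j's share). Contributing is weakly dominant for j when that share is at least 1/3.3 = 0.3030, and contributing 0 is dominant otherwise.
Eli alone (share 7/23) is above the threshold, contributing 60; the remaining 5 contribute 0. Total contributed: 60.
Dev keeps 60 and receives 3.3 × 60 × 3/23 = 25.83 from the group account, for a payoff of 85.83.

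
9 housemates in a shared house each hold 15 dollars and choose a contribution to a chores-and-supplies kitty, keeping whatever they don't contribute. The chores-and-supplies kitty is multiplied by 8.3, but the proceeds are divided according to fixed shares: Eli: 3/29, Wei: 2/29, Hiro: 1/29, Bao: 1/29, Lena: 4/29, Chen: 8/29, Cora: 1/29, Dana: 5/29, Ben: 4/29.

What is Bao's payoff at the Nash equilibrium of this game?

32.17 dollars

Player j's private return per contributed unit is 8.3 × (j's share). Contributing is weakly dominant for j when that share is at least 1/8.3 = 0.1205, and contributing 0 is dominant otherwise.
The shares above 0.1205 belong to Lena, Chen, Dana and Ben, contributing 15 each; the remaining 5 contribute 0. Total contributed: 60.
Bao keeps 15 and receives 8.3 × 60 × 1/29 = 17.17 from the chores-and-supplies kitty, for a payoff of 32.17.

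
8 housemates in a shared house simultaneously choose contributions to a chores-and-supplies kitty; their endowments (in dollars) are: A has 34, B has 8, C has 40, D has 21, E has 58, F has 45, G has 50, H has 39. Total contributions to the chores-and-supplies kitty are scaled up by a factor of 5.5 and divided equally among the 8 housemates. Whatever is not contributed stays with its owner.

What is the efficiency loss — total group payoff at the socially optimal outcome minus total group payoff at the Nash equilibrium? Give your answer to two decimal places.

1327.50 dollars

The private return per contributed unit is 5.5/8 = 0.6875 < 1 for every player regardless of endowment, so the Nash equilibrium is zero contribution and the group total is Σ E_j = 34 + 8 + 40 + 21 + 58 + 45 + 50 + 39 = 295.
Each contributed unit returns 5.500 to the group, so the social optimum is full contribution by everyone: group total = 5.500 × 295 = 1622.50.
Efficiency loss = (5.500 − 1) × 295 = 1327.50.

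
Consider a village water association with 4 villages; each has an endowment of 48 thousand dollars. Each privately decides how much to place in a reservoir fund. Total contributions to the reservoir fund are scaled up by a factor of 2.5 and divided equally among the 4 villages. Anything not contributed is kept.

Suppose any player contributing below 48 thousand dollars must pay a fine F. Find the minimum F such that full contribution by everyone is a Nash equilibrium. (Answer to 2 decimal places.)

18.00 thousand dollars

Given the others contribute fully, the best deviation is to contribute 0 (any partial contribution still incurs the fine and gives up units whose private return 0.6250 is below 1).
Deviating from 48 to 0 saves 48 thousand dollars but forfeits the deviator's share of the drop in the reservoir fund: 2.5/4 × 48 = 30.00.
So the deviation gain is 48 − 30.00 = 18.00, and the fine must be at least 18.00 thousand dollars to wipe it out.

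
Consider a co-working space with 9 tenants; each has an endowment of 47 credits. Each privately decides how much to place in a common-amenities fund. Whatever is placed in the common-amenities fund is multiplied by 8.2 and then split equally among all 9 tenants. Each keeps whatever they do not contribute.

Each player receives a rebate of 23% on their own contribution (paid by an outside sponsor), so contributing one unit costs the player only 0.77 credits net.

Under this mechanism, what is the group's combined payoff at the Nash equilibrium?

3565.89 credits

With the mechanism, a contributed unit returns (8.2/9) / 0.77 = 1.1833 per unit of net cost to the contributor — now above 1 — so contributing fully is weakly dominant for every player.
So the Nash equilibrium is full contribution by all 9; the group earns 9 × (47 × 0.23 + 8.2 × 47) = 3565.89.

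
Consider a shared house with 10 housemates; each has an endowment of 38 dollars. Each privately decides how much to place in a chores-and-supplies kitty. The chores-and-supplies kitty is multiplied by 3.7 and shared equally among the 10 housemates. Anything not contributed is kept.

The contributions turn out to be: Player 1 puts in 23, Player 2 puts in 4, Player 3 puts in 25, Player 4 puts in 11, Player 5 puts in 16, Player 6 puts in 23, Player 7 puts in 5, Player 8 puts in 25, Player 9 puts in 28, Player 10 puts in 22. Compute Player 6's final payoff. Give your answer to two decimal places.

82.34 dollars

Total contributed: 23 + 4 + 25 + 11 + 16 + 23 + 5 + 25 + 28 + 22 = 182.
Each receives 3.7 × 182 / 10 = 67.34 from the chores-and-supplies kitty.
Player 6 keeps 38 − 23 = 15, so Player 6's payoff is 15 + 67.34 = 82.34.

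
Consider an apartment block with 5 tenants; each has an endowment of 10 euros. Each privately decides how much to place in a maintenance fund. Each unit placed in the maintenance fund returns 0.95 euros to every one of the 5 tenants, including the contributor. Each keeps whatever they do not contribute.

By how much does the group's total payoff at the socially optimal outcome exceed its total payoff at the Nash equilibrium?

187.50 euros

The private return per contributed unit is 0.95 < 1, so contributing 0 is dominant for every player. At the Nash equilibrium everyone keeps their 10, and the group total is 5 × 10 = 50.
Each contributed unit returns 4.750 to the group as a whole (0.95 to each of 5 players), which exceeds 1, so the social optimum is full contribution: group total = 4.750 × 50 = 237.50.
Efficiency loss = 237.50 − 50 = 187.50.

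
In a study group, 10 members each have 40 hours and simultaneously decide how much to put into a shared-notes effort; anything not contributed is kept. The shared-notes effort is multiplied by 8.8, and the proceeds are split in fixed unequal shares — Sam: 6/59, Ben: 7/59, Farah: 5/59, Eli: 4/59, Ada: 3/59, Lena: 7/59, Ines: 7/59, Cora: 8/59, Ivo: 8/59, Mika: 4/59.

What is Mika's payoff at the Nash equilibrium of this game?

159.32 hours

For player j, contributing a unit is worthwhile iff 8.8 × (j's share) ≥ 1, i.e. iff j's share is at least 0.1136.
Ben, Lena, Ines, Cora and Ivo clear that bar, contributing 40 each; the remaining 5 contribute 0. Total contributed: 200.
Mika keeps 40 and receives 8.8 × 200 × 4/59 = 119.32 from the shared-notes effort, for a payoff of 159.32.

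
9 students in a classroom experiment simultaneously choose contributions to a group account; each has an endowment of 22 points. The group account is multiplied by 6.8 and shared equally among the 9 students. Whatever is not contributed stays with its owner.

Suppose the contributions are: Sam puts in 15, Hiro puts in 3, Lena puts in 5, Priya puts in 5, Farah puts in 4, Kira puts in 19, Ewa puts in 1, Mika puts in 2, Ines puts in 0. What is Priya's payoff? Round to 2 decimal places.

Total contributed: 15 + 3 + 5 + 5 + 4 + 19 + 1 + 2 + 0 = 54.
Each receives 6.8 × 54 / 9 = 40.80 from the group account.
Priya keeps 22 − 5 = 17, so Priya's payoff is 17 + 40.80 = 57.80.

57.80 points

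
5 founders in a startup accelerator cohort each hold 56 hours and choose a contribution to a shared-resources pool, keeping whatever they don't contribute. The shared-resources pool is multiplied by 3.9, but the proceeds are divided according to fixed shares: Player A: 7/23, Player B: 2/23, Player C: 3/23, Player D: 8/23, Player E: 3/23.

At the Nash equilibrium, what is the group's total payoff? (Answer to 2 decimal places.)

604.80 hours

Each unit j contributes comes back to j as 3.9 × (j's share), so j prefers to contribute only if that share exceeds 1/3.9 = 0.2564; otherwise keeping the unit dominates.
Player A and Player D are above the threshold, contributing 56 each; the remaining 3 contribute 0. Total contributed: 112.
The shared-resources pool pays out 3.9 × 112 = 436.80 in total (split across the unequal shares, but the aggregate is all that matters for the group sum).
The 3 free-riders keep 56 each, adding 168. Group total = 168 + 436.80 = 604.80.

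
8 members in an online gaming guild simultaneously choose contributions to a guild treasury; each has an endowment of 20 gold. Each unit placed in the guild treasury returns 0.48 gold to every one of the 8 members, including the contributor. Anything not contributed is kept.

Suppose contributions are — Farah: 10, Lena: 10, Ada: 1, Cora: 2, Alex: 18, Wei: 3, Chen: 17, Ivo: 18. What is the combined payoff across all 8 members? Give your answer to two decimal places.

Total contributed: 10 + 10 + 1 + 2 + 18 + 3 + 17 + 18 = 79; total kept: 8 × 20 − 79 = 81.
The guild treasury pays out 0.48 × 8 × 79 = 303.36 in aggregate.
Group total = 81 + 303.36 = 384.36.

384.36 gold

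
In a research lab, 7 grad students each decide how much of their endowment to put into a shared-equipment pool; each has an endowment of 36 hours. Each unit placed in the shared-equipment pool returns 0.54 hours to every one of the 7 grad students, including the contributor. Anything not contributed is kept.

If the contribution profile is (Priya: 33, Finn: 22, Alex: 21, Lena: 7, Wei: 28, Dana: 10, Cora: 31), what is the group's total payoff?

Total contributed: 33 + 22 + 21 + 7 + 28 + 10 + 31 = 152; total kept: 7 × 36 − 152 = 100.
The shared-equipment pool pays out 0.54 × 7 × 152 = 574.56 in aggregate.
Group total = 100 + 574.56 = 674.56.

674.56 hours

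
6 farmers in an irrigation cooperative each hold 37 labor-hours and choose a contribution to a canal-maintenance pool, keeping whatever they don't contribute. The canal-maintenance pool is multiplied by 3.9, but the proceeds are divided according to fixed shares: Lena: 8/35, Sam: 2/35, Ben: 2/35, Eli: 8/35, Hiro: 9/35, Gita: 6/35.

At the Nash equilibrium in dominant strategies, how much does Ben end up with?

45.25 labor-hours

Player j's private return per contributed unit is 3.9 × (j's share). Contributing is weakly dominant for j when that share is at least 1/3.9 = 0.2564, and contributing 0 is dominant otherwise.
Hiro alone (share 9/35) is above the threshold, contributing 37; the remaining 5 contribute 0. Total contributed: 37.
Ben keeps 37 and receives 3.9 × 37 × 2/35 = 8.25 from the canal-maintenance pool, for a payoff of 45.25.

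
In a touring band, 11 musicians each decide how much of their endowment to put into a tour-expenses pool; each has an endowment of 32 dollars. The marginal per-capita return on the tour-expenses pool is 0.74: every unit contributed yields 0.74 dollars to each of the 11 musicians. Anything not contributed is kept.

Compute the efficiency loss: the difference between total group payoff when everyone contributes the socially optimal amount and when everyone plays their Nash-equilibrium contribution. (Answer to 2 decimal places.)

2513.28 dollars

The private return per contributed unit is 0.74 < 1, so contributing 0 is dominant for every player. At the Nash equilibrium everyone keeps their 32, and the group total is 11 × 32 = 352.
Each contributed unit returns 8.140 to the group as a whole (0.74 to each of 11 players), which exceeds 1, so the social optimum is full contribution: group total = 8.140 × 352 = 2865.28.
Efficiency loss = 2865.28 − 352 = 2513.28.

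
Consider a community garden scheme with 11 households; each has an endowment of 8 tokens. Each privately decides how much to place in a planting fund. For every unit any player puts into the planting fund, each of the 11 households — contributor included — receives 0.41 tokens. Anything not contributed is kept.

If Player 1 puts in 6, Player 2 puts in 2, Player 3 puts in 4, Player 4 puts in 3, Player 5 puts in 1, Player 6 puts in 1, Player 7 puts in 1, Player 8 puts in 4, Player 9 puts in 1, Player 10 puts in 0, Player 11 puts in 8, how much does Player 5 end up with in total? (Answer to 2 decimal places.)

19.71 tokens

Total contributed: 6 + 2 + 4 + 3 + 1 + 1 + 1 + 4 + 1 + 0 + 8 = 31.
Each receives 0.41 × 31 = 12.71 from the planting fund.
Player 5 keeps 8 − 1 = 7, so Player 5's payoff is 7 + 12.71 = 19.71.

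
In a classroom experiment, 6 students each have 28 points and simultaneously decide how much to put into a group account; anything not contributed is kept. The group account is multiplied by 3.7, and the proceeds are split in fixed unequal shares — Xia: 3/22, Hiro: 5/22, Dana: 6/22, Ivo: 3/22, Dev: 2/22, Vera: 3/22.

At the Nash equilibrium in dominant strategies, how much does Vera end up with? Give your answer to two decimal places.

42.13 points

A player with share s gets back 3.7·s per unit contributed, so full contribution is dominant for anyone with s > 1/3.7 = 0.2703 and zero contribution is dominant for anyone below.
Only Dana (6/22) clears that bar, contributing 28; the remaining 5 contribute 0. Total contributed: 28.
Vera keeps 28 and receives 3.7 × 28 × 3/22 = 14.13 from the group account, for a payoff of 42.13.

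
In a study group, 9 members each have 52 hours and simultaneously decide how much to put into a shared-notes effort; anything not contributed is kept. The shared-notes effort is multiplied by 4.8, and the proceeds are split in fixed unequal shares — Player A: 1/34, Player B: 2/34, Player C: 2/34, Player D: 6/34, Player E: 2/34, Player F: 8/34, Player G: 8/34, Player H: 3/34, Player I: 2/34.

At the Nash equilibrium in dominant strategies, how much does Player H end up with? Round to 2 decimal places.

96.05 hours

A player with share s gets back 4.8·s per unit contributed, so full contribution is dominant for anyone with s > 1/4.8 = 0.2083 and zero contribution is dominant for anyone below.
Player F and Player G clear that bar, contributing 52 each; the remaining 7 contribute 0. Total contributed: 104.
Player H keeps 52 and receives 4.8 × 104 × 3/34 = 44.05 from the shared-notes effort, for a payoff of 96.05.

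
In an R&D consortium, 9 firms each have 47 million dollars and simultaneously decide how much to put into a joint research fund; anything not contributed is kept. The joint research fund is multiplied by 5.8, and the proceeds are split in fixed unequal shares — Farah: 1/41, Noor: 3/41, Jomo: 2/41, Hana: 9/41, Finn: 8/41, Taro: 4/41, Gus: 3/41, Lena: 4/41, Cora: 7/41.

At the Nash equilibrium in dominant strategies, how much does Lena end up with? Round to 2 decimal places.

100.19 million dollars

For player j, contributing a unit is worthwhile iff 5.8 × (j's share) ≥ 1, i.e. iff j's share is at least 0.1724.
The shares above 0.1724 belong to Hana and Finn, contributing 47 each; the remaining 7 contribute 0. Total contributed: 94.
Lena keeps 47 and receives 5.8 × 94 × 4/41 = 53.19 from the joint research fund, for a payoff of 100.19.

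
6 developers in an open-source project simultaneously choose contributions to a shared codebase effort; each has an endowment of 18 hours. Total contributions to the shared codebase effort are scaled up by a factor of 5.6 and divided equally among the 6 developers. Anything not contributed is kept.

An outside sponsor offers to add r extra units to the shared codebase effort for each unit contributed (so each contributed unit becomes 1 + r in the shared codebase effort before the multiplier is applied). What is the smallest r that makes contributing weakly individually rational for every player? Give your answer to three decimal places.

With matching at rate r, one contributed unit becomes (1 + r) in the shared codebase effort and returns 5.6 × (1 + r) / 6 to the contributor.
Setting this equal to 1: 1 + r = 6/5.6 = 1.0714.
So the minimum matching rate is r = 1.0714 − 1 = 0.071.

0.071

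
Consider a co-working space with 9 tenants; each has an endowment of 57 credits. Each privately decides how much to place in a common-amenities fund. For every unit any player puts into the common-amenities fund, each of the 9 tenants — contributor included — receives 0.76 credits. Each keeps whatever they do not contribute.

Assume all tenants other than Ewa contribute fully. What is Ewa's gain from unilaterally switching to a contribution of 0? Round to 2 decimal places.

Switching from a contribution of 57 to 0 lets Ewa keep an extra 57 credits, but lowers the common-amenities fund by 57, which costs Ewa their own share of that drop: 0.76 × 57 = 43.32.
Net gain = 57 − 43.32 = 13.68. The private return per contributed unit (0.76) is below 1, so free-riding is indeed the best response regardless of what the others do.

13.68 credits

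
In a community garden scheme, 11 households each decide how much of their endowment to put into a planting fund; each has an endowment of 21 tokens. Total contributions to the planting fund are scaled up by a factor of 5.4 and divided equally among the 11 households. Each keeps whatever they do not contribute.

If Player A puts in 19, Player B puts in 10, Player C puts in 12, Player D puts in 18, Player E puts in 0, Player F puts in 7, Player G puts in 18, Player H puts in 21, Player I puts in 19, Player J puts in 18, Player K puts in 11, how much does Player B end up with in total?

Total contributed: 19 + 10 + 12 + 18 + 0 + 7 + 18 + 21 + 19 + 18 + 11 = 153.
Each receives 5.4 × 153 / 11 = 75.11 from the planting fund.
Player B keeps 21 − 10 = 11, so Player B's payoff is 11 + 75.11 = 86.11.

86.11 tokens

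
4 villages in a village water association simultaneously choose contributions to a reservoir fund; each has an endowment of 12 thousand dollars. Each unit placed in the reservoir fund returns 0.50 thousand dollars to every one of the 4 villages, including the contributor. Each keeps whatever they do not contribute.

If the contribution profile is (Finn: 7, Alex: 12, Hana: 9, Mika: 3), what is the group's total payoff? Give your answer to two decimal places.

Total contributed: 7 + 12 + 9 + 3 = 31; total kept: 4 × 12 − 31 = 17.
The reservoir fund pays out 0.50 × 4 × 31 = 62.00 in aggregate.
Group total = 17 + 62.00 = 79.00.

79.00 thousand dollars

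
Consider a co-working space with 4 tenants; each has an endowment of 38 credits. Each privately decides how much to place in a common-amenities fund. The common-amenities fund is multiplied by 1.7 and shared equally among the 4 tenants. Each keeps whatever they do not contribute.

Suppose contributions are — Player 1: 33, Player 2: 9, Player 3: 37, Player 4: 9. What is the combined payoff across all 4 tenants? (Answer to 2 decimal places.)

Total contributed: 33 + 9 + 37 + 9 = 88; total kept: 4 × 38 − 88 = 64.
The common-amenities fund pays out 1.7 × 88 = 149.60 in aggregate.
Group total = 64 + 149.60 = 213.60.

213.60 credits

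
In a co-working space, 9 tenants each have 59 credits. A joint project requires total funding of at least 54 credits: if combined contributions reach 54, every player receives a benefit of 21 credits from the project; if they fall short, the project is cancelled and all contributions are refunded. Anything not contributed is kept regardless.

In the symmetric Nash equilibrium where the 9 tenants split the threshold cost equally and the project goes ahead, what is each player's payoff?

Equal share of the threshold: 54/9 = 6.
At this profile no one gains by cutting their contribution: any cut drops the total below 54, the project is cancelled, contributions are refunded, and the deviator ends with 59, which is less than 59 − 6 + 21 = 74. Contributing more than 6 just wastes the excess. So contributing exactly 6 is a best response.
Each player's payoff: 59 − 6 + 21 = 74.

74 credits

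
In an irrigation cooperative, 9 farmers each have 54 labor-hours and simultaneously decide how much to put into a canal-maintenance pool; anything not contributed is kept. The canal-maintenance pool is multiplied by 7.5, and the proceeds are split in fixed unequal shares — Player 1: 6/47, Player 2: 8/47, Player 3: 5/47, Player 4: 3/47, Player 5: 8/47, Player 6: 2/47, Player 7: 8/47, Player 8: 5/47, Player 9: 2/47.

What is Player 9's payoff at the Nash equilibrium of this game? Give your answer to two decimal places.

105.70 labor-hours

A player with share s gets back 7.5·s per unit contributed, so full contribution is dominant for anyone with s > 1/7.5 = 0.1333 and zero contribution is dominant for anyone below.
Player 2, Player 5 and Player 7 clear that bar, contributing 54 each; the remaining 6 contribute 0. Total contributed: 162.
Player 9 keeps 54 and receives 7.5 × 162 × 2/47 = 51.70 from the canal-maintenance pool, for a payoff of 105.70.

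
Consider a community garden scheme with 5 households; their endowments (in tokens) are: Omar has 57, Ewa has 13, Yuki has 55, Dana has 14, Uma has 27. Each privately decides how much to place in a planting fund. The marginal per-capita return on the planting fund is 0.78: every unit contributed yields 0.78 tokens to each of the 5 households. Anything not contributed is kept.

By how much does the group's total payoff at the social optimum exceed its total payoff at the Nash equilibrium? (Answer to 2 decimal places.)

The private return per contributed unit is 0.78 < 1 for everyone, so the Nash equilibrium is zero contribution and the group total is Σ E_j = 57 + 13 + 55 + 14 + 27 = 166.
Each contributed unit returns 3.900 to the group, so the social optimum is full contribution by everyone: group total = 3.900 × 166 = 647.40.
Efficiency loss = (3.900 − 1) × 166 = 481.40.

481.40 tokens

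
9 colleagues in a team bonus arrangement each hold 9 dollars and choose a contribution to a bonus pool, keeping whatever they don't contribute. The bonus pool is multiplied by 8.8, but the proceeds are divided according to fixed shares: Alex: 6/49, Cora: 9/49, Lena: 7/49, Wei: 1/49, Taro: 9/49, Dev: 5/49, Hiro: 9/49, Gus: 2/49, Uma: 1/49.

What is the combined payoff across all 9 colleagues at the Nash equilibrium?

Player j's private return per contributed unit is 8.8 × (j's share). Contributing is weakly dominant for j when that share is at least 1/8.8 = 0.1136, and contributing 0 is dominant otherwise.
Alex, Cora, Lena, Taro and Hiro clear that bar, contributing 9 each; the remaining 4 contribute 0. Total contributed: 45.
The bonus pool pays out 8.8 × 45 = 396.00 in total (split across the unequal shares, but the aggregate is all that matters for the group sum).
The 4 free-riders keep 9 each, adding 36. Group total = 36 + 396.00 = 432.00.

432.00 dollars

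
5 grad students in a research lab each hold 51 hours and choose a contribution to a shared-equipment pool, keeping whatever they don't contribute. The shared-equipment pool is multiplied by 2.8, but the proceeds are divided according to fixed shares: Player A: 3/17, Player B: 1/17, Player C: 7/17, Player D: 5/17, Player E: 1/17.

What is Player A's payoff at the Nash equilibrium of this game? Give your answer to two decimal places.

76.20 hours

Player j's private return per contributed unit is 2.8 × (j's share). Contributing is weakly dominant for j when that share is at least 1/2.8 = 0.3571, and contributing 0 is dominant otherwise.
Only Player C (7/17) clears that bar, contributing 51; the remaining 4 contribute 0. Total contributed: 51.
Player A keeps 51 and receives 2.8 × 51 × 3/17 = 25.20 from the shared-equipment pool, for a payoff of 76.20.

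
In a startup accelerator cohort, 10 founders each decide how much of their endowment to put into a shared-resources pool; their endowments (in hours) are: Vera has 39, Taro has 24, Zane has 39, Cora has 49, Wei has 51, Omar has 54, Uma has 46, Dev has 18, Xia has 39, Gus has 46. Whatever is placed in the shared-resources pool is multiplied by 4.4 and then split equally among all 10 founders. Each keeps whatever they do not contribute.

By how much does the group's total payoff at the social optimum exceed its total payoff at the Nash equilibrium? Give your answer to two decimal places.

The private return per contributed unit is 4.4/10 = 0.4400 < 1 for every player regardless of endowment, so the Nash equilibrium is zero contribution and the group total is Σ E_j = 39 + 24 + 39 + 49 + 51 + 54 + 46 + 18 + 39 + 46 = 405.
Each contributed unit returns 4.400 to the group, so the social optimum is full contribution by everyone: group total = 4.400 × 405 = 1782.00.
Efficiency loss = (4.400 − 1) × 405 = 1377.00.

1377.00 hours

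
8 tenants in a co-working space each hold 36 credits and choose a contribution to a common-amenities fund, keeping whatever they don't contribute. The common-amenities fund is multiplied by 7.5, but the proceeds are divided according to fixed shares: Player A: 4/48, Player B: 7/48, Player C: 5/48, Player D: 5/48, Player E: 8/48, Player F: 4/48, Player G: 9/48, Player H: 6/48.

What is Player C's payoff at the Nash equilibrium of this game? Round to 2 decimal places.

120.38 credits

For player j, contributing a unit is worthwhile iff 7.5 × (j's share) ≥ 1, i.e. iff j's share is at least 0.1333.
Player B, Player E and Player G are above the threshold, contributing 36 each; the remaining 5 contribute 0. Total contributed: 108.
Player C keeps 36 and receives 7.5 × 108 × 5/48 = 84.38 from the common-amenities fund, for a payoff of 120.38.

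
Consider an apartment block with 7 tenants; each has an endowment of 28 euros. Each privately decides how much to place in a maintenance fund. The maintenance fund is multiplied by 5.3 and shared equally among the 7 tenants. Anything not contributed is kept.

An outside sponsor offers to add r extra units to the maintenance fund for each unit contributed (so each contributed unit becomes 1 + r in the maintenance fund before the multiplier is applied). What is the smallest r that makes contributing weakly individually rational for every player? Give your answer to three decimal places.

With matching at rate r, one contributed unit becomes (1 + r) in the maintenance fund and returns 5.3 × (1 + r) / 7 to the contributor.
Setting this equal to 1: 1 + r = 7/5.3 = 1.3208.
So the minimum matching rate is r = 1.3208 − 1 = 0.321.

0.321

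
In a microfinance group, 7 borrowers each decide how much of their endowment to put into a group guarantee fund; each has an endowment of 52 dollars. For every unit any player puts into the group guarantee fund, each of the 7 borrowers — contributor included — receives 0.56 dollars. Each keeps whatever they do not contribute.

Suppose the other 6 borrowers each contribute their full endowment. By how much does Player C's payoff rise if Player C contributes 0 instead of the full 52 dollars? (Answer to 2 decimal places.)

Switching from a contribution of 52 to 0 lets Player C keep an extra 52 dollars, but lowers the group guarantee fund by 52, which costs Player C their own share of that drop: 0.56 × 52 = 29.12.
Net gain = 52 − 29.12 = 22.88. The private return per contributed unit (0.56) is below 1, so free-riding is indeed the best response regardless of what the others do.

22.88 dollars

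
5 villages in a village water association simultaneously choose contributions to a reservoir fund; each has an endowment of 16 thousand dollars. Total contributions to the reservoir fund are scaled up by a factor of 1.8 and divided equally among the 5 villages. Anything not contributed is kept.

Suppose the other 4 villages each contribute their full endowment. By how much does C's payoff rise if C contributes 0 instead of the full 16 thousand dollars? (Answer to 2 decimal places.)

Switching from a contribution of 16 to 0 lets C keep an extra 16 thousand dollars, but lowers the reservoir fund by 16, which costs C their own share of that drop: 1.8/5 × 16 = 5.76.
Net gain = 16 − 5.76 = 10.24. The private return per contributed unit (0.3600) is below 1, so free-riding is indeed the best response regardless of what the others do.

10.24 thousand dollars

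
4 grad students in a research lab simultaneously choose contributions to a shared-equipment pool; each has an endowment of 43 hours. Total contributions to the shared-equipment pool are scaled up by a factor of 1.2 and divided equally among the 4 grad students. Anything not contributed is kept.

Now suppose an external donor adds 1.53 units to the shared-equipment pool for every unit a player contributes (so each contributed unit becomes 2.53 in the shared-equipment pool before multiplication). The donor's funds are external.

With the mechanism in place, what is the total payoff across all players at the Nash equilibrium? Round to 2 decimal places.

Even with the mechanism, each unit contributed returns only 1.2 × 2.53 / 4 = 0.7590 per unit of net cost, so contributing nothing is still dominant.
Everyone keeps their endowment and the group total is 4 × 43 = 172.

172.00 hours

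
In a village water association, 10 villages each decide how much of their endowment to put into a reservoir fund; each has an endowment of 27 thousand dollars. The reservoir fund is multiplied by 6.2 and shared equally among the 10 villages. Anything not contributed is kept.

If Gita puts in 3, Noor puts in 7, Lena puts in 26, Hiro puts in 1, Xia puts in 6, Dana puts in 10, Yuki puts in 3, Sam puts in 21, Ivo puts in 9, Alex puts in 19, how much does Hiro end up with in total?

91.10 thousand dollars

Total contributed: 3 + 7 + 26 + 1 + 6 + 10 + 3 + 21 + 9 + 19 = 105.
Each receives 6.2 × 105 / 10 = 65.10 from the reservoir fund.
Hiro keeps 27 − 1 = 26, so Hiro's payoff is 26 + 65.10 = 91.10.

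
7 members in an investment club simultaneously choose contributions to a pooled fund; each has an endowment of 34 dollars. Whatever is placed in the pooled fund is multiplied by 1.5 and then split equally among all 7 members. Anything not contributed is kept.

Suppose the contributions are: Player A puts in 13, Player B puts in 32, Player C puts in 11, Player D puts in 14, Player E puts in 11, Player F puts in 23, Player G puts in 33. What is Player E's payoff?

Total contributed: 13 + 32 + 11 + 14 + 11 + 23 + 33 = 137.
Each receives 1.5 × 137 / 7 = 29.36 from the pooled fund.
Player E keeps 34 − 11 = 23, so Player E's payoff is 23 + 29.36 = 52.36.

52.36 dollars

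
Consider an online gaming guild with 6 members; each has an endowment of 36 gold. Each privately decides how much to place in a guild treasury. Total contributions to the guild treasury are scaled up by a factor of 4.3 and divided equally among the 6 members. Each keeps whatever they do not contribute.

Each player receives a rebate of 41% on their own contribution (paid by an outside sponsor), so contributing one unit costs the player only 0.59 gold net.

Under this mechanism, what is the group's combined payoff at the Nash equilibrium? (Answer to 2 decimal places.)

Under the mechanism each unit contributed yields (4.3/6) / 0.59 = 1.2147 back to its contributor per unit of net cost, which exceeds 1, making full contribution the dominant choice for everyone.
At the Nash equilibrium everyone contributes 36. Group total payoff = 6 × (36 × 0.41 + 4.3 × 36) = 1017.36.

1017.36 gold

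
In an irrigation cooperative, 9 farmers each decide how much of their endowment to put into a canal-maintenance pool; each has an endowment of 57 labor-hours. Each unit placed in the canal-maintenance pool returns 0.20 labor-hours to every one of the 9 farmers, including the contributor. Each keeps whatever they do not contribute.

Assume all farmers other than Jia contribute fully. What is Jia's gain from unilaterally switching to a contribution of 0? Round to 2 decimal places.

45.60 labor-hours

Switching from a contribution of 57 to 0 lets Jia keep an extra 57 labor-hours, but lowers the canal-maintenance pool by 57, which costs Jia their own share of that drop: 0.20 × 57 = 11.40.
Net gain = 57 − 11.40 = 45.60. The private return per contributed unit (0.20) is below 1, so free-riding is indeed the best response regardless of what the others do.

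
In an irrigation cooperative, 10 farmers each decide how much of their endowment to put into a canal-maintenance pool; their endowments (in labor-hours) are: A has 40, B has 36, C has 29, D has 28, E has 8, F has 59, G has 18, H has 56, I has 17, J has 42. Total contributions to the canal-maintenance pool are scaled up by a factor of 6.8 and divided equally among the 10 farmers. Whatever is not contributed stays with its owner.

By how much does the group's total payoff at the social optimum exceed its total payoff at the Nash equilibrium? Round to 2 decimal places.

The private return per contributed unit is 6.8/10 = 0.6800 < 1 for every player regardless of endowment, so the Nash equilibrium is zero contribution and the group total is Σ E_j = 40 + 36 + 29 + 28 + 8 + 59 + 18 + 56 + 17 + 42 = 333.
Each contributed unit returns 6.800 to the group, so the social optimum is full contribution by everyone: group total = 6.800 × 333 = 2264.40.
Efficiency loss = (6.800 − 1) × 333 = 1931.40.

1931.40 labor-hours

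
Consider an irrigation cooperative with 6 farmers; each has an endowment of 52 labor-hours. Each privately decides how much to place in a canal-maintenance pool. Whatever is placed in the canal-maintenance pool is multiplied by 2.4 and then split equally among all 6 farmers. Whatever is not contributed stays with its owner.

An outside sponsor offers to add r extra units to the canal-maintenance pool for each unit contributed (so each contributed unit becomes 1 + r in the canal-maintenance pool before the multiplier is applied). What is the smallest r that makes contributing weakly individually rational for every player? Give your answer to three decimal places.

With matching at rate r, one contributed unit becomes (1 + r) in the canal-maintenance pool and returns 2.4 × (1 + r) / 6 to the contributor.
Setting this equal to 1: 1 + r = 6/2.4 = 2.5000.
So the minimum matching rate is r = 2.5000 − 1 = 1.500.

1.500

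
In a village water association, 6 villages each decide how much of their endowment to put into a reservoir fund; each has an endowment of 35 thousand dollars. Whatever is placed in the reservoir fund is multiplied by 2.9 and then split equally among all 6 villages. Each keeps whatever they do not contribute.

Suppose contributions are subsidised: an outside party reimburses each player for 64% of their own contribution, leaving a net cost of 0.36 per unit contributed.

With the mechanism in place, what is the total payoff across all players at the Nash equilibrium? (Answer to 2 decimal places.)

743.40 thousand dollars

With the mechanism, a contributed unit returns (2.9/6) / 0.36 = 1.3426 per unit of net cost to the contributor — now above 1 — so contributing fully is weakly dominant for every player.
At the Nash equilibrium everyone contributes 35. Group total payoff = 6 × (35 × 0.64 + 2.9 × 35) = 743.40.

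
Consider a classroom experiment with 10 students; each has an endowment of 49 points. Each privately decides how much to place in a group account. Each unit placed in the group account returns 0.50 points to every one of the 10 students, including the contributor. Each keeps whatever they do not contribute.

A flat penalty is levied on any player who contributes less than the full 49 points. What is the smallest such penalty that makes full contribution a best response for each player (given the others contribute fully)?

Given the others contribute fully, the best deviation is to contribute 0 (any partial contribution still incurs the fine and gives up units whose private return 0.50 is below 1).
Deviating from 49 to 0 saves 49 points but forfeits the deviator's share of the drop in the group account: 0.50 × 49 = 24.50.
So the deviation gain is 49 − 24.50 = 24.50, and the fine must be at least 24.50 points to wipe it out.

24.50 points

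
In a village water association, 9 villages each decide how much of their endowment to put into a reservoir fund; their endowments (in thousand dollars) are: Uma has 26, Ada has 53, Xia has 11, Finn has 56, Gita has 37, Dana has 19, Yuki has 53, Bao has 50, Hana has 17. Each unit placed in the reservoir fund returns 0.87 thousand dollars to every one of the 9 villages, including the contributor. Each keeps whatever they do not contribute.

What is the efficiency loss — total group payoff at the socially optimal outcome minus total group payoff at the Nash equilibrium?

The private return per contributed unit is 0.87 < 1 for everyone, so the Nash equilibrium is zero contribution and the group total is Σ E_j = 26 + 53 + 11 + 56 + 37 + 19 + 53 + 50 + 17 = 322.
Each contributed unit returns 7.830 to the group, so the social optimum is full contribution by everyone: group total = 7.830 × 322 = 2521.26.
Efficiency loss = (7.830 − 1) × 322 = 2199.26.

2199.26 thousand dollars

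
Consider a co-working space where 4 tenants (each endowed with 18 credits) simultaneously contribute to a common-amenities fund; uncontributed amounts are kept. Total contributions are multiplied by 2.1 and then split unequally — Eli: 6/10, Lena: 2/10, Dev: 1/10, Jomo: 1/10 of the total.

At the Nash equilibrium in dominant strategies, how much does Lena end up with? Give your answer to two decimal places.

25.56 credits

Each unit j contributes comes back to j as 2.1 × (j's share), so j prefers to contribute only if that share exceeds 1/2.1 = 0.4762; otherwise keeping the unit dominates.
Eli alone (share 6/10) is above the threshold, contributing 18; the remaining 3 contribute 0. Total contributed: 18.
Lena keeps 18 and receives 2.1 × 18 × 2/10 = 7.56 from the common-amenities fund, for a payoff of 25.56.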